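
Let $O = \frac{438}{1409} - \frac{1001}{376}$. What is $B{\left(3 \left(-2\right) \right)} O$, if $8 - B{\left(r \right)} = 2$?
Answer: $- \frac{3737163}{264892} \approx -14.108$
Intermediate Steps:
$O = - \frac{1245721}{529784}$ ($O = 438 \cdot \frac{1}{1409} - \frac{1001}{376} = \frac{438}{1409} - \frac{1001}{376} = - \frac{1245721}{529784} \approx -2.3514$)
$B{\left(r \right)} = 6$ ($B{\left(r \right)} = 8 - 2 = 6$)
$B{\left(3 \left(-2\right) \right)} O = 6 \left(- \frac{1245721}{529784}\right) = - \frac{3737163}{264892}$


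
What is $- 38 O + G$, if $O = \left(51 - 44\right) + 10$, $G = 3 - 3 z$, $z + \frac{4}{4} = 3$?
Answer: $-649$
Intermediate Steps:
$z = 2$ ($z = -1 + 3 = 2$)
$G = -3$ ($G = 3 - 6 = -3$)
$O = 17$ ($O = 7 + 10 = 17$)
$- 38 O + G = \left(-38\right) 17 - 3 = -646 - 3 = -649$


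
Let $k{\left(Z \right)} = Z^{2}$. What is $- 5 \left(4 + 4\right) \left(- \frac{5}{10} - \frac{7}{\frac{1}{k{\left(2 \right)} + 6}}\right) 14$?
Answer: $39480$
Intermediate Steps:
$- 5 \left(4 + 4\right) \left(- \frac{5}{10} - \frac{7}{\frac{1}{k{\left(2 \right)} + 6}}\right) 14 = - 5 \left(4 + 4\right) \left(- \frac{5}{10} - \frac{7}{\frac{1}{2^{2} + 6}}\right) 14 = \left(-5\right) 8 \left(\left(-5\right) \frac{1}{10} - \frac{7}{\frac{1}{4 + 6}}\right) 14 = - 40 \left(- \frac{1}{2} - \frac{7}{\frac{1}{10}}\right) 14 = - 40 \left(- \frac{1}{2} - 7 \frac{1}{\frac{1}{10}}\right) 14 = - 40 \left(- \frac{1}{2} - 70\right) 14 = \left(-40\right) \left(- \frac{141}{2}\right) 14 = 2820 \cdot 14 = 39480$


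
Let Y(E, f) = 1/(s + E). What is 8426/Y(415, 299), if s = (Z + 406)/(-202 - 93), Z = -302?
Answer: 1030676746/295 ≈ 3.4938e+6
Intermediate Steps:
s = -104/295 (s = (-302 + 406)/(-202 - 93) = 104/(-295) = 104*(-1/295) = -104/295 ≈ -0.35254)
Y(E, f) = 1/(-104/295 + E)
8426/Y(415, 299) = 8426/((295/(-104 + 295*415))) = 8426/((295/(-104 + 122425))) = 8426/((295/122321)) = 8426/((295*(1/122321))) = 8426/(295/122321) = 8426*(122321/295) = 1030676746/295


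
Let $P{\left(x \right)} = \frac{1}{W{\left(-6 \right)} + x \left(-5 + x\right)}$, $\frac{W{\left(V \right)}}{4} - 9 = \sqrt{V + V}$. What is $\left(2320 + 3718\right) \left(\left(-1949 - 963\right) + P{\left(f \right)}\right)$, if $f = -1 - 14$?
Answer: $\frac{3019 \left(- 23296 \sqrt{3} + 978431 i\right)}{4 \left(\sqrt{3} - 42 i\right)} \approx -1.7583 \cdot 10^{7} - 0.73999 i$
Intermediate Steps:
$f = -15$
$W{\left(V \right)} = 36 + 4 \sqrt{2} \sqrt{V}$ ($W{\left(V \right)} = 36 + 4 \sqrt{V + V} = 36 + 4 \sqrt{2 V} = 36 + 4 \sqrt{2} \sqrt{V}$)
$P{\left(x \right)} = \frac{1}{36 + x \left(-5 + x\right) + 8 i \sqrt{3}}$ ($P{\left(x \right)} = \frac{1}{\left(36 + 4 \sqrt{2} \sqrt{-6}\right) + x \left(-5 + x\right)} = \frac{1}{\left(36 + 4 \sqrt{2} i \sqrt{6}\right) + x \left(-5 + x\right)} = \frac{1}{\left(36 + 8 i \sqrt{3}\right) + x \left(-5 + x\right)} = \frac{1}{36 + x \left(-5 + x\right) + 8 i \sqrt{3}}$)
$\left(2320 + 3718\right) \left(\left(-1949 - 963\right) + P{\left(f \right)}\right) = \left(2320 + 3718\right) \left(\left(-1949 - 963\right) + \frac{1}{36 + \left(-15\right)^{2} - -75 + 8 i \sqrt{3}}\right) = 6038 \left(\left(-1949 - 963\right) + \frac{1}{36 + 225 + 75 + 8 i \sqrt{3}}\right) = 6038 \left(-2912 + \frac{1}{336 + 8 i \sqrt{3}}\right) = -17582656 + \frac{6038}{336 + 8 i \sqrt{3}}$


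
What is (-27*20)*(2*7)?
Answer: -7560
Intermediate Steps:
(-27*20)*(2*7) = -540*14 = -7560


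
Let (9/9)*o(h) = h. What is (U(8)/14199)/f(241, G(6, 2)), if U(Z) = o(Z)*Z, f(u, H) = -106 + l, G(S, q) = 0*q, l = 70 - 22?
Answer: -32/411771 ≈ -7.7713e-5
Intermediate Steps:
l = 48
o(h) = h
G(S, q) = 0
f(u, H) = -58 (f(u, H) = -106 + 48 = -58)
U(Z) = Z² (U(Z) = Z*Z = Z²)
(U(8)/14199)/f(241, G(6, 2)) = (8²/14199)/(-58) = (64*(1/14199))*(-1/58) = (64/14199)*(-1/58) = -32/411771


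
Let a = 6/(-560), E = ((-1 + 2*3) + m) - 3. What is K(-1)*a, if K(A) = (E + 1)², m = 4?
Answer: -21/40 ≈ -0.52500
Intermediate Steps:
E = 6 (E = ((-1 + 2*3) + 4) - 3 = ((-1 + 6) + 4) - 3 = (5 + 4) - 3 = 9 - 3 = 6)
a = -3/280 (a = 6*(-1/560) = -3/280 ≈ -0.010714)
K(A) = 49 (K(A) = (6 + 1)² = 7² = 49)
K(-1)*a = 49*(-3/280) = -21/40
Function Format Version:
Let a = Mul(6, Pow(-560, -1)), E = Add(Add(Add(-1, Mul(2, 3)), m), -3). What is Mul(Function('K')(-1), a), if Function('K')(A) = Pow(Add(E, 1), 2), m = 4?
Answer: Rational(-21, 40) ≈ -0.52500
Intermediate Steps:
E = 6 (E = Add(Add(Add(-1, Mul(2, 3)), 4), -3) = Add(Add(Add(-1, 6), 4), -3) = Add(Add(5, 4), -3) = Add(9, -3) = 6)
a = Rational(-3, 280) (a = Mul(6, Rational(-1, 560)) = Rational(-3, 280) ≈ -0.010714)
Function('K')(A) = 49 (Function('K')(A) = Pow(Add(6, 1), 2) = Pow(7, 2) = 49)
Mul(Function('K')(-1), a) = Mul(49, Rational(-3, 280)) = Rational(-21, 40)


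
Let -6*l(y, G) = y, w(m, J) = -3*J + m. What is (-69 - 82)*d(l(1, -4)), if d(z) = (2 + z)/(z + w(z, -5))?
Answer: -151/8 ≈ -18.875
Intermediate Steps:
w(m, J) = m - 3*J
l(y, G) = -y/6
d(z) = (2 + z)/(15 + 2*z) (d(z) = (2 + z)/(z + (z - 3*(-5))) = (2 + z)/(z + (z + 15)) = (2 + z)/(z + (15 + z)) = (2 + z)/(15 + 2*z))
(-69 - 82)*d(l(1, -4)) = (-69 - 82)*((2 - 1/6*1)/(15 + 2*(-1/6*1))) = -151*(2 - 1/6)/(15 + 2*(-1/6)) = -151*11/((15 - 1/3)*6) = -151*11/(44/3*6) = -453*11/(44*6) = -151*1/8 = -151/8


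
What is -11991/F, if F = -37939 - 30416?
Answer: 571/3255 ≈ 0.17542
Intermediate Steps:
F = -68355
-11991/F = -11991/(-68355) = -11991*(-1/68355) = 571/3255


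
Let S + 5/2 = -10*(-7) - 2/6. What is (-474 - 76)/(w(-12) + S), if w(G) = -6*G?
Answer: -660/167 ≈ -3.9521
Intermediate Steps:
S = 403/6 (S = -5/2 + (-10*(-7) - 2/6) = -5/2 + (70 - 2*⅙) = -5/2 + (70 - ⅓) = -5/2 + 209/3 = 403/6 ≈ 67.167)
(-474 - 76)/(w(-12) + S) = (-474 - 76)/(-6*(-12) + 403/6) = -550/(72 + 403/6) = -550/835/6 = -550*6/835 = -660/167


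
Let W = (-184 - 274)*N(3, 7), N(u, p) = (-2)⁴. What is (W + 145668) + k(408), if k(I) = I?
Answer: 138748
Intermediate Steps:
N(u, p) = 16
W = -7328 (W = (-184 - 274)*16 = -458*16 = -7328)
(W + 145668) + k(408) = (-7328 + 145668) + 408 = 138340 + 408 = 138748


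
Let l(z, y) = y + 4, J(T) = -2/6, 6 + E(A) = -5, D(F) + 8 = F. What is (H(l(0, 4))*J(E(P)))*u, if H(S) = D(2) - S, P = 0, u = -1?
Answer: -14/3 ≈ -4.6667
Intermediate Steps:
D(F) = -8 + F
E(A) = -11 (E(A) = -6 - 5 = -11)
J(T) = -1/3 (J(T) = -2*1/6 = -1/3)
l(z, y) = 4 + y
H(S) = -6 - S (H(S) = (-8 + 2) - S = -6 - S)
(H(l(0, 4))*J(E(P)))*u = ((-6 - (4 + 4))*(-1/3))*(-1) = ((-6 - 1*8)*(-1/3))*(-1) = ((-6 - 8)*(-1/3))*(-1) = -14*(-1/3)*(-1) = (14/3)*(-1) = -14/3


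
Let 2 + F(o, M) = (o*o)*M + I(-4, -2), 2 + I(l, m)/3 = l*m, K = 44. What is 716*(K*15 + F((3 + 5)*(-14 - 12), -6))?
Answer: -185378128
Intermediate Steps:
I(l, m) = -6 + 3*l*m (I(l, m) = -6 + 3*(l*m) = -6 + 3*l*m)
F(o, M) = 16 + M*o² (F(o, M) = -2 + ((o*o)*M + (-6 + 3*(-4)*(-2))) = -2 + (o²*M + (-6 + 24)) = -2 + (M*o² + 18) = -2 + (18 + M*o²) = 16 + M*o²)
716*(K*15 + F((3 + 5)*(-14 - 12), -6)) = 716*(44*15 + (16 - 6*(-14 - 12)²*(3 + 5)²)) = 716*(660 + (16 - 6*(8*(-26))²)) = 716*(660 + (16 - 6*(-208)²)) = 716*(660 + (16 - 6*43264)) = 716*(660 + (16 - 259584)) = 716*(660 - 259568) = 716*(-258908) = -185378128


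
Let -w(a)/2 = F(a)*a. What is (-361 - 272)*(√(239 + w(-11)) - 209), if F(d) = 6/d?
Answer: 132297 - 633*√227 ≈ 1.2276e+5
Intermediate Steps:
w(a) = -12 (w(a) = -2*6/a*a = -2*6 = -12)
(-361 - 272)*(√(239 + w(-11)) - 209) = (-361 - 272)*(√(239 - 12) - 209) = -633*(√227 - 209) = -633*(-209 + √227) = 132297 - 633*√227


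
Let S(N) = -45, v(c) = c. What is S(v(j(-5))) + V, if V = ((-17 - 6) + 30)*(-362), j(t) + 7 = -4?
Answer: -2579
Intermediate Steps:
j(t) = -11 (j(t) = -7 - 4 = -11)
V = -2534 (V = (-23 + 30)*(-362) = 7*(-362) = -2534)
S(v(j(-5))) + V = -45 - 2534 = -2579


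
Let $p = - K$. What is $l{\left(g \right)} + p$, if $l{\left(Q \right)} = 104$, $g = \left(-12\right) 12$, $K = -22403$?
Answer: $22507$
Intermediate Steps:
$p = 22403$ ($p = \left(-1\right) \left(-22403\right) = 22403$)
$g = -144$
$l{\left(g \right)} + p = 104 + 22403 = 22507$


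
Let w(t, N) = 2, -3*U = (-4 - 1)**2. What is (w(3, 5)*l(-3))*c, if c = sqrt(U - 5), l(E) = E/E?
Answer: 4*I*sqrt(30)/3 ≈ 7.303*I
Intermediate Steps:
U = -25/3 (U = -(-4 - 1)**2/3 = -1/3*(-5)**2 = -1/3*25 = -25/3 ≈ -8.3333)
l(E) = 1
c = 2*I*sqrt(30)/3 (c = sqrt(-25/3 - 5) = sqrt(-40/3) = 2*I*sqrt(30)/3 ≈ 3.6515*I)
(w(3, 5)*l(-3))*c = (2*1)*(2*I*sqrt(30)/3) = 2*(2*I*sqrt(30)/3) = 4*I*sqrt(30)/3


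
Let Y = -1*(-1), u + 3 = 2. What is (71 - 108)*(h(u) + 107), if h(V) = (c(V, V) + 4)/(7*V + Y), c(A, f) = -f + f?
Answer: -11803/3 ≈ -3934.3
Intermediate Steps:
u = -1 (u = -3 + 2 = -1)
c(A, f) = 0
Y = 1
h(V) = 4/(1 + 7*V) (h(V) = (0 + 4)/(7*V + 1) = 4/(1 + 7*V))
(71 - 108)*(h(u) + 107) = (71 - 108)*(4/(1 + 7*(-1)) + 107) = -37*(4/(1 - 7) + 107) = -37*(4/(-6) + 107) = -37*(4*(-1/6) + 107) = -37*(-2/3 + 107) = -37*319/3 = -11803/3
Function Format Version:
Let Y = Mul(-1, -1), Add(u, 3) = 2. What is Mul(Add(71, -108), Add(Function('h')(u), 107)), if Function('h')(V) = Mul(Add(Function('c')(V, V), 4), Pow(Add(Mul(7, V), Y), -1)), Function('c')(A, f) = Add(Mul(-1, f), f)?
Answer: Rational(-11803, 3) ≈ -3934.3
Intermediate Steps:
u = -1 (u = Add(-3, 2) = -1)
Function('c')(A, f) = 0
Y = 1
Function('h')(V) = Mul(4, Pow(Add(1, Mul(7, V)), -1)) (Function('h')(V) = Mul(Add(0, 4), Pow(Add(Mul(7, V), 1), -1)) = Mul(4, Pow(Add(1, Mul(7, V)), -1)))
Mul(Add(71, -108), Add(Function('h')(u), 107)) = Mul(Add(71, -108), Add(Mul(4, Pow(Add(1, Mul(7, -1)), -1)), 107)) = Mul(-37, Add(Mul(4, Pow(Add(1, -7), -1)), 107)) = Mul(-37, Add(Mul(4, Pow(-6, -1)), 107)) = Mul(-37, Add(Mul(4, Rational(-1, 6)), 107)) = Mul(-37, Add(Rational(-2, 3), 107)) = Mul(-37, Rational(319, 3)) = Rational(-11803, 3)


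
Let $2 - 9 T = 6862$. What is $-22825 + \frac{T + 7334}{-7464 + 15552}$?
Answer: $- \frac{830709127}{36396} \approx -22824.0$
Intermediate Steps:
$T = - \frac{6860}{9}$ ($T = \frac{2}{9} - \frac{6862}{9} = - \frac{6860}{9} \approx -762.22$)
$-22825 + \frac{T + 7334}{-7464 + 15552} = -22825 + \frac{- \frac{6860}{9} + 7334}{-7464 + 15552} = -22825 + \frac{59146}{9 \cdot 8088} = -22825 + \frac{59146}{9} \cdot \frac{1}{8088} = -22825 + \frac{29573}{36396} = - \frac{830709127}{36396}$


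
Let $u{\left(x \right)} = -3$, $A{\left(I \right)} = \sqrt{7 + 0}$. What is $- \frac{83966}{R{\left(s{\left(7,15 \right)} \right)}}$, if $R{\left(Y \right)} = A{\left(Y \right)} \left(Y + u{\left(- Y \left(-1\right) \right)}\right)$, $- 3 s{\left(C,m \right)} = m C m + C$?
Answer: $\frac{251898 \sqrt{7}}{11137} \approx 59.842$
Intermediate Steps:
$s{\left(C,m \right)} = - \frac{C}{3} - \frac{C m^{2}}{3}$ ($s{\left(C,m \right)} = - \frac{m C m + C}{3} = - \frac{C m m + C}{3} = - \frac{C m^{2} + C}{3} = - \frac{C + C m^{2}}{3} = - \frac{C}{3} - \frac{C m^{2}}{3}$)
$A{\left(I \right)} = \sqrt{7}$
$R{\left(Y \right)} = \sqrt{7} \left(-3 + Y\right)$ ($R{\left(Y \right)} = \sqrt{7} \left(Y - 3\right) = \sqrt{7} \left(-3 + Y\right)$)
$- \frac{83966}{R{\left(s{\left(7,15 \right)} \right)}} = - \frac{83966}{\sqrt{7} \left(-3 - \frac{7 \left(1 + 15^{2}\right)}{3}\right)} = - \frac{83966}{\sqrt{7} \left(-3 - \frac{7 \left(1 + 225\right)}{3}\right)} = - \frac{83966}{\sqrt{7} \left(-3 - \frac{7}{3} \cdot 226\right)} = - \frac{83966}{\sqrt{7} \left(-3 - \frac{1582}{3}\right)} = - \frac{83966}{\sqrt{7} \left(- \frac{1591}{3}\right)} = - \frac{83966}{\left(- \frac{1591}{3}\right) \sqrt{7}} = - 83966 \left(- \frac{3 \sqrt{7}}{11137}\right) = \frac{251898 \sqrt{7}}{11137}$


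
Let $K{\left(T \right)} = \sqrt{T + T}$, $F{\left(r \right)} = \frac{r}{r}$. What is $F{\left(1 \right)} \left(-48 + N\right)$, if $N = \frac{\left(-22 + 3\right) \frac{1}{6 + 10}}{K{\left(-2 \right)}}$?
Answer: $-48 + \frac{19 i}{32} \approx -48.0 + 0.59375 i$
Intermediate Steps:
$F{\left(r \right)} = 1$
$K{\left(T \right)} = \sqrt{2} \sqrt{T}$ ($K{\left(T \right)} = \sqrt{2 T} = \sqrt{2} \sqrt{T}$)
$N = \frac{19 i}{32}$ ($N = \frac{\left(-22 + 3\right) \frac{1}{6 + 10}}{\sqrt{2} \sqrt{-2}} = \frac{\left(-19\right) \frac{1}{16}}{\sqrt{2} i \sqrt{2}} = \frac{\left(-19\right) \frac{1}{16}}{2 i} = - \frac{19 \left(- \frac{i}{2}\right)}{16} = \frac{19 i}{32} \approx 0.59375 i$)
$F{\left(1 \right)} \left(-48 + N\right) = 1 \left(-48 + \frac{19 i}{32}\right) = -48 + \frac{19 i}{32}$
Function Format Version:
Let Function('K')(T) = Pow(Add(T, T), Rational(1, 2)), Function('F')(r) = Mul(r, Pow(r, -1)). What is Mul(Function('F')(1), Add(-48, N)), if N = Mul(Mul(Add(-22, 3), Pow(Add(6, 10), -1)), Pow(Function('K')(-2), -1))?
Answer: Add(-48, Mul(Rational(19, 32), I)) ≈ Add(-48.000, Mul(0.59375, I))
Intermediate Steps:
Function('F')(r) = 1
Function('K')(T) = Mul(Pow(2, Rational(1, 2)), Pow(T, Rational(1, 2))) (Function('K')(T) = Pow(Mul(2, T), Rational(1, 2)) = Mul(Pow(2, Rational(1, 2)), Pow(T, Rational(1, 2))))
N = Mul(Rational(19, 32), I) (N = Mul(Mul(Add(-22, 3), Pow(Add(6, 10), -1)), Pow(Mul(Pow(2, Rational(1, 2)), Pow(-2, Rational(1, 2))), -1)) = Mul(Mul(-19, Pow(16, -1)), Pow(Mul(Pow(2, Rational(1, 2)), Mul(I, Pow(2, Rational(1, 2)))), -1)) = Mul(Mul(-19, Rational(1, 16)), Pow(Mul(2, I), -1)) = Mul(Rational(-19, 16), Mul(Rational(-1, 2), I)) = Mul(Rational(19, 32), I) ≈ Mul(0.59375, I))
Mul(Function('F')(1), Add(-48, N)) = Mul(1, Add(-48, Mul(Rational(19, 32), I))) = Add(-48, Mul(Rational(19, 32), I))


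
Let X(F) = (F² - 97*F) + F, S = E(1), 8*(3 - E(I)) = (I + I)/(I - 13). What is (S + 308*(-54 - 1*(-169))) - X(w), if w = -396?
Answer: -7651631/48 ≈ -1.5941e+5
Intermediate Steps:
E(I) = 3 - I/(4*(-13 + I)) (E(I) = 3 - (I + I)/(8*(I - 13)) = 3 - 2*I/(8*(-13 + I)) = 3 - I/(4*(-13 + I)))
S = 145/48 (S = (-156 + 11*1)/(4*(-13 + 1)) = (¼)*(-156 + 11)/(-12) = (¼)*(-1/12)*(-145) = 145/48 ≈ 3.0208)
X(F) = F² - 96*F
(S + 308*(-54 - 1*(-169))) - X(w) = (145/48 + 308*(-54 - 1*(-169))) - (-396)*(-96 - 396) = (145/48 + 308*(-54 + 169)) - (-396)*(-492) = (145/48 + 308*115) - 1*194832 = (145/48 + 35420) - 194832 = 1700305/48 - 194832 = -7651631/48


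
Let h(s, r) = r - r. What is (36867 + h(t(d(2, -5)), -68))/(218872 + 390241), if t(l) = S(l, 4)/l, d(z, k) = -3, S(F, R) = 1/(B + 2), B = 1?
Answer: 36867/609113 ≈ 0.060526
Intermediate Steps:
S(F, R) = ⅓ (S(F, R) = 1/(1 + 2) = 1/3 = ⅓)
t(l) = 1/(3*l)
h(s, r) = 0
(36867 + h(t(d(2, -5)), -68))/(218872 + 390241) = (36867 + 0)/(218872 + 390241) = 36867/609113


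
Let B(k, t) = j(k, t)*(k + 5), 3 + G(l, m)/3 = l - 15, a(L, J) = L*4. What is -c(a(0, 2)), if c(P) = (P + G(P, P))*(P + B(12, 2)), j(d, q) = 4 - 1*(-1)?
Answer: 4590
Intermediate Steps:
j(d, q) = 5 (j(d, q) = 4 + 1 = 5)
a(L, J) = 4*L
G(l, m) = -54 + 3*l (G(l, m) = -9 + 3*(l - 15) = -9 + 3*(-15 + l) = -9 + (-45 + 3*l) = -54 + 3*l)
B(k, t) = 25 + 5*k (B(k, t) = 5*(k + 5) = 5*(5 + k) = 25 + 5*k)
c(P) = (-54 + 4*P)*(85 + P) (c(P) = (P + (-54 + 3*P))*(P + (25 + 5*12)) = (-54 + 4*P)*(P + (25 + 60)) = (-54 + 4*P)*(P + 85) = (-54 + 4*P)*(85 + P))
-c(a(0, 2)) = -(-4590 + 4*(4*0)**2 + 286*(4*0)) = -(-4590 + 4*0**2 + 286*0) = -(-4590 + 4*0 + 0) = -(-4590 + 0 + 0) = -1*(-4590) = 4590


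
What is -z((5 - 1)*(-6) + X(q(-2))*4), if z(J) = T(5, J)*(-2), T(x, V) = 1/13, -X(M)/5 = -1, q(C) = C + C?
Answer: 2/13 ≈ 0.15385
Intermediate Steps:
q(C) = 2*C
X(M) = 5 (X(M) = -5*(-1) = 5)
T(x, V) = 1/13
z(J) = -2/13 (z(J) = (1/13)*(-2) = -2/13)
-z((5 - 1)*(-6) + X(q(-2))*4) = -1*(-2/13) = 2/13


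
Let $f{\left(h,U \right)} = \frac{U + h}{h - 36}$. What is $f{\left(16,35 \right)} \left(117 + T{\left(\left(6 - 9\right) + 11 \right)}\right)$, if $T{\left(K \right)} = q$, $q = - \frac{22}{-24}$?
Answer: $- \frac{4811}{16} \approx -300.69$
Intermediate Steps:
$q = \frac{11}{12}$ ($q = \left(-22\right) \left(- \frac{1}{24}\right) = \frac{11}{12} \approx 0.91667$)
$T{\left(K \right)} = \frac{11}{12}$
$f{\left(h,U \right)} = \frac{U + h}{-36 + h}$
$f{\left(16,35 \right)} \left(117 + T{\left(\left(6 - 9\right) + 11 \right)}\right) = \frac{35 + 16}{-36 + 16} \left(117 + \frac{11}{12}\right) = \frac{1}{-20} \cdot 51 \cdot \frac{1415}{12} = \left(- \frac{1}{20}\right) 51 \cdot \frac{1415}{12} = \left(- \frac{51}{20}\right) \frac{1415}{12} = - \frac{4811}{16}$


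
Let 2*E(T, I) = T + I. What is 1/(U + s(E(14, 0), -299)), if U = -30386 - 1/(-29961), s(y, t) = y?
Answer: -29961/910185218 ≈ -3.2917e-5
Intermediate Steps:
E(T, I) = I/2 + T/2 (E(T, I) = (T + I)/2 = (I + T)/2 = I/2 + T/2)
U = -910394945/29961 (U = -30386 - 1*(-1/29961) = -30386 + 1/29961 = -910394945/29961 ≈ -30386.)
1/(U + s(E(14, 0), -299)) = 1/(-910394945/29961 + ((½)*0 + (½)*14)) = 1/(-910394945/29961 + (0 + 7)) = 1/(-910394945/29961 + 7) = 1/(-910185218/29961) = -29961/910185218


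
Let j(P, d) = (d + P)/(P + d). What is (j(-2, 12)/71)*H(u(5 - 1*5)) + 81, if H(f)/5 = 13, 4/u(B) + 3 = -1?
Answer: 5816/71 ≈ 81.916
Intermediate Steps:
u(B) = -1 (u(B) = 4/(-3 - 1) = 4/(-4) = 4*(-¼) = -1)
H(f) = 65 (H(f) = 5*13 = 65)
j(P, d) = 1 (j(P, d) = (P + d)/(P + d) = 1)
(j(-2, 12)/71)*H(u(5 - 1*5)) + 81 = (1/71)*65 + 81 = 65/71 + 81 = 5816/71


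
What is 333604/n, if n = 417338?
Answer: 166802/208669 ≈ 0.79936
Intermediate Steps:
333604/n = 333604/417338 = 333604*(1/417338) = 166802/208669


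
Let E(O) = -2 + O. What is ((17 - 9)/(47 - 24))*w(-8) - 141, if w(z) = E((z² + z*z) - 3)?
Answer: -2259/23 ≈ -98.217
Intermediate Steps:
w(z) = -5 + 2*z² (w(z) = -2 + ((z² + z*z) - 3) = -2 + ((z² + z²) - 3) = -2 + (2*z² - 3) = -2 + (-3 + 2*z²) = -5 + 2*z²)
((17 - 9)/(47 - 24))*w(-8) - 141 = ((17 - 9)/(47 - 24))*(-5 + 2*(-8)²) - 141 = (8/23)*(-5 + 2*64) - 141 = (8*(1/23))*(-5 + 128) - 141 = (8/23)*123 - 141 = 984/23 - 141 = -2259/23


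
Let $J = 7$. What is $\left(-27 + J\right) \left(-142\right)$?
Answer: $2840$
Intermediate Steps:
$\left(-27 + J\right) \left(-142\right) = \left(-27 + 7\right) \left(-142\right) = \left(-20\right) \left(-142\right) = 2840$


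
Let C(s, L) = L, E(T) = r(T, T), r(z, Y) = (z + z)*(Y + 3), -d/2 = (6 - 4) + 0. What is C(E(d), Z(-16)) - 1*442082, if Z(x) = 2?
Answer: -442080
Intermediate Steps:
d = -4 (d = -2*((6 - 4) + 0) = -2*(2 + 0) = -2*2 = -4)
r(z, Y) = 2*z*(3 + Y) (r(z, Y) = (2*z)*(3 + Y) = 2*z*(3 + Y))
E(T) = 2*T*(3 + T)
C(E(d), Z(-16)) - 1*442082 = 2 - 1*442082 = 2 - 442082 = -442080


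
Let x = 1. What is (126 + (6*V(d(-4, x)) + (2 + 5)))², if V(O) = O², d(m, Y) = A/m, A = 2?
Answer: 72361/4 ≈ 18090.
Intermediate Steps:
d(m, Y) = 2/m
(126 + (6*V(d(-4, x)) + (2 + 5)))² = (126 + (6*(2/(-4))² + (2 + 5)))² = (126 + (6*(2*(-¼))² + 7))² = (126 + (6*(-½)² + 7))² = (126 + (6*(¼) + 7))² = (126 + (3/2 + 7))² = (126 + 17/2)² = (269/2)² = 72361/4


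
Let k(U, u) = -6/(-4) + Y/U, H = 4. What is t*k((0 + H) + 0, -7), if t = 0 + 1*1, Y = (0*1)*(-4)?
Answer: 3/2 ≈ 1.5000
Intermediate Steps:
Y = 0 (Y = 0*(-4) = 0)
k(U, u) = 3/2 (k(U, u) = -6/(-4) + 0/U = -6*(-1/4) + 0 = 3/2 + 0 = 3/2)
t = 1 (t = 0 + 1 = 1)
t*k((0 + H) + 0, -7) = 1*(3/2) = 3/2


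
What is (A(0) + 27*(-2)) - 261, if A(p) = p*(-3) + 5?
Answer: -310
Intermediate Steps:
A(p) = 5 - 3*p (A(p) = -3*p + 5 = 5 - 3*p)
(A(0) + 27*(-2)) - 261 = ((5 - 3*0) + 27*(-2)) - 261 = ((5 + 0) - 54) - 261 = (5 - 54) - 261 = -49 - 261 = -310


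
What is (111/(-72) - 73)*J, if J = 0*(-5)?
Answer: 0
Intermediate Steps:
J = 0
(111/(-72) - 73)*J = (111/(-72) - 73)*0 = (111*(-1/72) - 73)*0 = (-37/24 - 73)*0 = -1789/24*0 = 0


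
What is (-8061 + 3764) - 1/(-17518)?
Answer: -75274845/17518 ≈ -4297.0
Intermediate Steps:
(-8061 + 3764) - 1/(-17518) = -4297 - 1*(-1/17518) = -4297 + 1/17518 = -75274845/17518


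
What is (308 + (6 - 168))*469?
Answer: 68474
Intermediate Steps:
(308 + (6 - 168))*469 = (308 - 162)*469 = 146*469 = 68474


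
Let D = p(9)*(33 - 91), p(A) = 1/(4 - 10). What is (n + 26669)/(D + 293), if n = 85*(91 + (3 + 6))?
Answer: 105507/908 ≈ 116.20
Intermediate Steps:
p(A) = -1/6 (p(A) = 1/(-6) = -1/6)
D = 29/3 (D = -(33 - 91)/6 = -1/6*(-58) = 29/3 ≈ 9.6667)
n = 8500 (n = 85*(91 + 9) = 85*100 = 8500)
(n + 26669)/(D + 293) = (8500 + 26669)/(29/3 + 293) = 35169/(908/3) = 35169*(3/908) = 105507/908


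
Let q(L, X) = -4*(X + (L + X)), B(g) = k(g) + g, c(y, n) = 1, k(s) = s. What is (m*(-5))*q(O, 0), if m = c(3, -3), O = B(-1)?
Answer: -40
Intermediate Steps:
B(g) = 2*g (B(g) = g + g = 2*g)
O = -2 (O = 2*(-1) = -2)
q(L, X) = -8*X - 4*L (q(L, X) = -4*(L + 2*X) = -8*X - 4*L)
m = 1
(m*(-5))*q(O, 0) = (1*(-5))*(-8*0 - 4*(-2)) = -5*(0 + 8) = -5*8 = -40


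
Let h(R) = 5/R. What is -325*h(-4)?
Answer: 1625/4 ≈ 406.25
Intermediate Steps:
-325*h(-4) = -1625/(-4) = -1625*(-1)/4 = -325*(-5/4) = 1625/4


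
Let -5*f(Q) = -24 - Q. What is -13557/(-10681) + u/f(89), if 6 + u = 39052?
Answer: 2086783571/1206953 ≈ 1729.0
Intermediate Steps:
u = 39046 (u = -6 + 39052 = 39046)
f(Q) = 24/5 + Q/5 (f(Q) = -(-24 - Q)/5 = 24/5 + Q/5)
-13557/(-10681) + u/f(89) = -13557/(-10681) + 39046/(24/5 + (⅕)*89) = -13557*(-1/10681) + 39046/(24/5 + 89/5) = 13557/10681 + 39046/(113/5) = 13557/10681 + 39046*(5/113) = 13557/10681 + 195230/113 = 2086783571/1206953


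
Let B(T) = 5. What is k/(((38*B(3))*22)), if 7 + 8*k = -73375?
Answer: -36691/16720 ≈ -2.1944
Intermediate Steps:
k = -36691/4 (k = -7/8 + (1/8)*(-73375) = -7/8 - 73375/8 = -36691/4 ≈ -9172.8)
k/(((38*B(3))*22)) = -36691/(4*((38*5)*22)) = -36691/(4*(190*22)) = -36691/4/4180 = -36691/4*1/4180 = -36691/16720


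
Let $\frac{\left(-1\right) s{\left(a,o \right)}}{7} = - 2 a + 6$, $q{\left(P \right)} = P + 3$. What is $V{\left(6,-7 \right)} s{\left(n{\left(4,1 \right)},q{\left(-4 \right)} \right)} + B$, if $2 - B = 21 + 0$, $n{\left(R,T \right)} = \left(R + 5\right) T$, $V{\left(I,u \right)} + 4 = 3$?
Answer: $-103$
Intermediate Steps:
$V{\left(I,u \right)} = -1$ ($V{\left(I,u \right)} = -4 + 3 = -1$)
$q{\left(P \right)} = 3 + P$
$n{\left(R,T \right)} = T \left(5 + R\right)$ ($n{\left(R,T \right)} = \left(5 + R\right) T = T \left(5 + R\right)$)
$s{\left(a,o \right)} = -42 + 14 a$ ($s{\left(a,o \right)} = - 7 \left(- 2 a + 6\right) = - 7 \left(6 - 2 a\right) = -42 + 14 a$)
$B = -19$ ($B = 2 - \left(21 + 0\right) = 2 - 21 = -19$)
$V{\left(6,-7 \right)} s{\left(n{\left(4,1 \right)},q{\left(-4 \right)} \right)} + B = - (-42 + 14 \cdot 1 \left(5 + 4\right)) - 19 = - (-42 + 14 \cdot 1 \cdot 9) - 19 = - (-42 + 14 \cdot 9) - 19 = - (-42 + 126) - 19 = \left(-1\right) 84 - 19 = -84 - 19 = -103$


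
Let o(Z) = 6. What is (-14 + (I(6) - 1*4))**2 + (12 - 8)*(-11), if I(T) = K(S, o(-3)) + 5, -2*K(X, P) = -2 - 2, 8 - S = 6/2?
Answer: 77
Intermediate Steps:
S = 5 (S = 8 - 6/2 = 8 - 1*3 = 8 - 3 = 5)
K(X, P) = 2 (K(X, P) = -(-2 - 2)/2 = -1/2*(-4) = 2)
I(T) = 7 (I(T) = 2 + 5 = 7)
(-14 + (I(6) - 1*4))**2 + (12 - 8)*(-11) = (-14 + (7 - 1*4))**2 + (12 - 8)*(-11) = (-14 + (7 - 4))**2 + 4*(-11) = (-14 + 3)**2 - 44 = (-11)**2 - 44 = 121 - 44 = 77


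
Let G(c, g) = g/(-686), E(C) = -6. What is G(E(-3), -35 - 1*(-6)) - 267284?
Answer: -183356795/686 ≈ -2.6728e+5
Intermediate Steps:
G(c, g) = -g/686 (G(c, g) = g*(-1/686) = -g/686)
G(E(-3), -35 - 1*(-6)) - 267284 = -(-35 - 1*(-6))/686 - 267284 = -(-35 + 6)/686 - 267284 = -1/686*(-29) - 267284 = 29/686 - 267284 = -183356795/686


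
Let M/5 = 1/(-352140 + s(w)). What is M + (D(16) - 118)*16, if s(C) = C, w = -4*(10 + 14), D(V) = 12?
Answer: -597392261/352236 ≈ -1696.0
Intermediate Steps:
w = -96 (w = -4*24 = -96)
M = -5/352236 (M = 5/(-352140 - 96) = 5/(-352236) = 5*(-1/352236) = -5/352236 ≈ -1.4195e-5)
M + (D(16) - 118)*16 = -5/352236 + (12 - 118)*16 = -5/352236 - 106*16 = -5/352236 - 1696 = -597392261/352236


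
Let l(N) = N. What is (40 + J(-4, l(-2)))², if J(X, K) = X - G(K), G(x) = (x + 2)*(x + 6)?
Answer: 1296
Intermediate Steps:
G(x) = (2 + x)*(6 + x)
J(X, K) = -12 + X - K² - 8*K (J(X, K) = X - (12 + K² + 8*K) = X + (-12 - K² - 8*K) = -12 + X - K² - 8*K)
(40 + J(-4, l(-2)))² = (40 + (-12 - 4 - 1*(-2)² - 8*(-2)))² = (40 + (-12 - 4 - 1*4 + 16))² = (40 + (-12 - 4 - 4 + 16))² = (40 - 4)² = 36² = 1296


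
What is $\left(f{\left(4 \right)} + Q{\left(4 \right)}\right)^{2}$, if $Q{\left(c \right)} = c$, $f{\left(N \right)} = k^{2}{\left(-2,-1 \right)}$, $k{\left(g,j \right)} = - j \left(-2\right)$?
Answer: $64$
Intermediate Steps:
$k{\left(g,j \right)} = 2 j$
$f{\left(N \right)} = 4$ ($f{\left(N \right)} = \left(2 \left(-1\right)\right)^{2} = \left(-2\right)^{2} = 4$)
$\left(f{\left(4 \right)} + Q{\left(4 \right)}\right)^{2} = \left(4 + 4\right)^{2} = 8^{2} = 64$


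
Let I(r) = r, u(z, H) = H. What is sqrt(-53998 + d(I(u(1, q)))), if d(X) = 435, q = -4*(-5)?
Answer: I*sqrt(53563) ≈ 231.44*I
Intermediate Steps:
q = 20
sqrt(-53998 + d(I(u(1, q)))) = sqrt(-53998 + 435) = sqrt(-53563) = I*sqrt(53563)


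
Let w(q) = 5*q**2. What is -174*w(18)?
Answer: -281880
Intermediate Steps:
-174*w(18) = -870*18**2 = -870*324 = -174*1620 = -281880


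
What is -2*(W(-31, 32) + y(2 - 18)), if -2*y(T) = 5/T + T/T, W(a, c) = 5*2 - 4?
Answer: -181/16 ≈ -11.313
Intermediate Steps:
W(a, c) = 6 (W(a, c) = 10 - 4 = 6)
y(T) = -½ - 5/(2*T) (y(T) = -(5/T + T/T)/2 = -(5/T + 1)/2 = -(1 + 5/T)/2 = -½ - 5/(2*T))
-2*(W(-31, 32) + y(2 - 18)) = -2*(6 + (-5 - (2 - 18))/(2*(2 - 18))) = -2*(6 + (½)*(-5 - 1*(-16))/(-16)) = -2*(6 + (½)*(-1/16)*(-5 + 16)) = -2*(6 + (½)*(-1/16)*11) = -2*(6 - 11/32) = -2*181/32 = -181/16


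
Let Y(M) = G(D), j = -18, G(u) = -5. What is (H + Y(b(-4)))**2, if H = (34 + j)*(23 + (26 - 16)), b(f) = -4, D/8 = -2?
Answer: 273529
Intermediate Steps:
D = -16 (D = 8*(-2) = -16)
Y(M) = -5
H = 528 (H = (34 - 18)*(23 + (26 - 16)) = 16*(23 + 10) = 16*33 = 528)
(H + Y(b(-4)))**2 = (528 - 5)**2 = 523**2 = 273529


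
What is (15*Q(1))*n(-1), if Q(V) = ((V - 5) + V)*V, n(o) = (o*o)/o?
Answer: 45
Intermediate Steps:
n(o) = o (n(o) = o**2/o = o)
Q(V) = V*(-5 + 2*V) (Q(V) = ((-5 + V) + V)*V = (-5 + 2*V)*V = V*(-5 + 2*V))
(15*Q(1))*n(-1) = (15*(1*(-5 + 2*1)))*(-1) = (15*(1*(-5 + 2)))*(-1) = (15*(1*(-3)))*(-1) = (15*(-3))*(-1) = -45*(-1) = 45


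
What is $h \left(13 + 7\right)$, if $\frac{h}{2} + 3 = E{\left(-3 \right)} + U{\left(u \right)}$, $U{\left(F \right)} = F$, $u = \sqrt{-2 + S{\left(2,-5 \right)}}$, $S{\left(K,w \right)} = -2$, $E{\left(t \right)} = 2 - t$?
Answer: $80 + 80 i \approx 80.0 + 80.0 i$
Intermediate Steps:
$u = 2 i$ ($u = \sqrt{-2 - 2} = \sqrt{-4} = 2 i \approx 2.0 i$)
$h = 4 + 4 i$ ($h = -6 + 2 \left(\left(2 - -3\right) + 2 i\right) = -6 + 2 \left(\left(2 + 3\right) + 2 i\right) = -6 + 2 \left(5 + 2 i\right) = -6 + \left(10 + 4 i\right) = 4 + 4 i \approx 4.0 + 4.0 i$)
$h \left(13 + 7\right) = \left(4 + 4 i\right) \left(13 + 7\right) = \left(4 + 4 i\right) 20 = 80 + 80 i$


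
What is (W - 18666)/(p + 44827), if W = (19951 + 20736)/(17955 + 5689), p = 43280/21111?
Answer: -405054202569/972884887156 ≈ -0.41634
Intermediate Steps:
p = 43280/21111 (p = 43280*(1/21111) = 43280/21111 ≈ 2.0501)
W = 1769/1028 (W = 40687/23644 = 40687*(1/23644) = 1769/1028 ≈ 1.7208)
(W - 18666)/(p + 44827) = (1769/1028 - 18666)/(43280/21111 + 44827) = -19186879/(1028*946386077/21111) = -19186879/1028*21111/946386077 = -405054202569/972884887156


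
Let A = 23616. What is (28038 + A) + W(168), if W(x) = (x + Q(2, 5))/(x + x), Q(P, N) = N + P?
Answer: 2479417/48 ≈ 51655.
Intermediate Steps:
W(x) = (7 + x)/(2*x) (W(x) = (x + (5 + 2))/(x + x) = (x + 7)/((2*x)) = (7 + x)*(1/(2*x)) = (7 + x)/(2*x))
(28038 + A) + W(168) = (28038 + 23616) + (½)*(7 + 168)/168 = 51654 + (½)*(1/168)*175 = 51654 + 25/48 = 2479417/48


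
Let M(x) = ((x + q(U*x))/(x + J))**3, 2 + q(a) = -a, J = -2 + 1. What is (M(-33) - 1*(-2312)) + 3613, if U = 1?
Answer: 29109526/4913 ≈ 5925.0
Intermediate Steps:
J = -1
q(a) = -2 - a
M(x) = -8/(-1 + x)**3 (M(x) = ((x + (-2 - x))/(x - 1))**3 = ((x + (-2 - x))/(-1 + x))**3 = (-2/(-1 + x))**3 = -8/(-1 + x)**3)
(M(-33) - 1*(-2312)) + 3613 = (-8/(-1 - 33)**3 - 1*(-2312)) + 3613 = (-8/(-34)**3 + 2312) + 3613 = (-8*(-1/39304) + 2312) + 3613 = (1/4913 + 2312) + 3613 = 11358857/4913 + 3613 = 29109526/4913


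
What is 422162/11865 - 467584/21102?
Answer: 186698798/13909735 ≈ 13.422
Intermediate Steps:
422162/11865 - 467584/21102 = 422162*(1/11865) - 467584*1/21102 = 422162/11865 - 233792/10551 = 186698798/13909735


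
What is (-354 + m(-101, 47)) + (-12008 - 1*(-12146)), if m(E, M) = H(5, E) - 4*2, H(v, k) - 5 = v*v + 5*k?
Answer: -699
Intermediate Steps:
H(v, k) = 5 + v² + 5*k (H(v, k) = 5 + (v*v + 5*k) = 5 + (v² + 5*k) = 5 + v² + 5*k)
m(E, M) = 22 + 5*E (m(E, M) = (5 + 5² + 5*E) - 4*2 = (5 + 25 + 5*E) - 8 = (30 + 5*E) - 8 = 22 + 5*E)
(-354 + m(-101, 47)) + (-12008 - 1*(-12146)) = (-354 + (22 + 5*(-101))) + (-12008 - 1*(-12146)) = (-354 + (22 - 505)) + (-12008 + 12146) = (-354 - 483) + 138 = -837 + 138 = -699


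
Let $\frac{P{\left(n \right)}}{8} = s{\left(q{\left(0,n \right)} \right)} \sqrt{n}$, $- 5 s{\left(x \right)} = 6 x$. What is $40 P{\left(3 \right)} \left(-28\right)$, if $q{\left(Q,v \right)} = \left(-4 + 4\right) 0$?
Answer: $0$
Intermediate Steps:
$q{\left(Q,v \right)} = 0$ ($q{\left(Q,v \right)} = 0 \cdot 0 = 0$)
$s{\left(x \right)} = - \frac{6 x}{5}$
$P{\left(n \right)} = 0$ ($P{\left(n \right)} = 8 \left(- \frac{6}{5}\right) 0 \sqrt{n} = 8 \cdot 0 \sqrt{n} = 8 \cdot 0 = 0$)
$40 P{\left(3 \right)} \left(-28\right) = 40 \cdot 0 \left(-28\right) = 0 \left(-28\right) = 0$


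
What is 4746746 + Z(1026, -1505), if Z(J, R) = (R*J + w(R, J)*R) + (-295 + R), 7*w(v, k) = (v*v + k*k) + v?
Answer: -709781324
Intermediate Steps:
w(v, k) = v/7 + k**2/7 + v**2/7 (w(v, k) = ((v*v + k*k) + v)/7 = ((v**2 + k**2) + v)/7 = ((k**2 + v**2) + v)/7 = (v + k**2 + v**2)/7 = v/7 + k**2/7 + v**2/7)
Z(J, R) = -295 + R + J*R + R*(R/7 + J**2/7 + R**2/7) (Z(J, R) = (R*J + (R/7 + J**2/7 + R**2/7)*R) + (-295 + R) = (J*R + R*(R/7 + J**2/7 + R**2/7)) + (-295 + R) = -295 + R + J*R + R*(R/7 + J**2/7 + R**2/7))
4746746 + Z(1026, -1505) = 4746746 + (-295 - 1505 + 1026*(-1505) + (1/7)*(-1505)*(-1505 + 1026**2 + (-1505)**2)) = 4746746 + (-295 - 1505 - 1544130 + (1/7)*(-1505)*(-1505 + 1052676 + 2265025)) = 4746746 + (-295 - 1505 - 1544130 + (1/7)*(-1505)*3316196) = 4746746 + (-295 - 1505 - 1544130 - 712982140) = 4746746 - 714528070 = -709781324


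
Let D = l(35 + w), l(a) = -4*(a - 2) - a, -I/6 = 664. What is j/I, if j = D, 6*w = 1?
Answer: 1007/23904 ≈ 0.042127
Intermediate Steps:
I = -3984 (I = -6*664 = -3984)
w = 1/6 (w = (1/6)*1 = 1/6 ≈ 0.16667)
l(a) = 8 - 5*a (l(a) = -4*(-2 + a) - a = (8 - 4*a) - a = 8 - 5*a)
D = -1007/6 (D = 8 - 5*(35 + 1/6) = 8 - 5*211/6 = 8 - 1055/6 = -1007/6 ≈ -167.83)
j = -1007/6 ≈ -167.83
j/I = -1007/6/(-3984) = -1007/6*(-1/3984) = 1007/23904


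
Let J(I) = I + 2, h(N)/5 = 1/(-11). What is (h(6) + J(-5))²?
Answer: 1444/121 ≈ 11.934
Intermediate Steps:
h(N) = -5/11 (h(N) = 5/(-11) = 5*(-1/11) = -5/11)
J(I) = 2 + I
(h(6) + J(-5))² = (-5/11 + (2 - 5))² = (-5/11 - 3)² = (-38/11)² = 1444/121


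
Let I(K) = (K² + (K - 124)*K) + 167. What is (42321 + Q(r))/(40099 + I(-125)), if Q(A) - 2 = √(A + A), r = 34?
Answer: 42323/87016 + √17/43508 ≈ 0.48648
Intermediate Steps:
I(K) = 167 + K² + K*(-124 + K) (I(K) = (K² + (-124 + K)*K) + 167 = (K² + K*(-124 + K)) + 167 = 167 + K² + K*(-124 + K))
Q(A) = 2 + √2*√A (Q(A) = 2 + √(A + A) = 2 + √(2*A) = 2 + √2*√A)
(42321 + Q(r))/(40099 + I(-125)) = (42321 + (2 + √2*√34))/(40099 + (167 - 124*(-125) + 2*(-125)²)) = (42321 + (2 + 2*√17))/(40099 + (167 + 15500 + 2*15625)) = (42323 + 2*√17)/(40099 + (167 + 15500 + 31250)) = (42323 + 2*√17)/(40099 + 46917) = (42323 + 2*√17)/87016 = (42323 + 2*√17)*(1/87016) = 42323/87016 + √17/43508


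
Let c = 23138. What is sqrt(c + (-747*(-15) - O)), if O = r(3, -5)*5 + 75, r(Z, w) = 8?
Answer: 2*sqrt(8557) ≈ 185.01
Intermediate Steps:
O = 115 (O = 8*5 + 75 = 40 + 75 = 115)
sqrt(c + (-747*(-15) - O)) = sqrt(23138 + (-747*(-15) - 1*115)) = sqrt(23138 + (11205 - 115)) = sqrt(23138 + 11090) = sqrt(34228) = 2*sqrt(8557)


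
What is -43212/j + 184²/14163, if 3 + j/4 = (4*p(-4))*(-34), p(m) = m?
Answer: -134686793/7662183 ≈ -17.578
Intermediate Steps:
j = 2164 (j = -12 + 4*((4*(-4))*(-34)) = -12 + 4*(-16*(-34)) = -12 + 4*544 = -12 + 2176 = 2164)
-43212/j + 184²/14163 = -43212/2164 + 184²/14163 = -43212*1/2164 + 33856*(1/14163) = -10803/541 + 33856/14163 = -134686793/7662183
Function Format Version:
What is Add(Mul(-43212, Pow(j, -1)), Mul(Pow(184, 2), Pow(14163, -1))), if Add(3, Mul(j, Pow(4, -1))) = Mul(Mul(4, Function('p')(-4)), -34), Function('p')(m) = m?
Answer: Rational(-134686793, 7662183) ≈ -17.578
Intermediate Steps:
j = 2164 (j = Add(-12, Mul(4, Mul(Mul(4, -4), -34))) = Add(-12, Mul(4, Mul(-16, -34))) = Add(-12, Mul(4, 544)) = Add(-12, 2176) = 2164)
Add(Mul(-43212, Pow(j, -1)), Mul(Pow(184, 2), Pow(14163, -1))) = Add(Mul(-43212, Pow(2164, -1)), Mul(Pow(184, 2), Pow(14163, -1))) = Add(Mul(-43212, Rational(1, 2164)), Mul(33856, Rational(1, 14163))) = Add(Rational(-10803, 541), Rational(33856, 14163)) = Rational(-134686793, 7662183)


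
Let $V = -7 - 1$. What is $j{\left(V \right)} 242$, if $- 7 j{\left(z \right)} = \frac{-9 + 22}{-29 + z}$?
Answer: $\frac{3146}{259} \approx 12.147$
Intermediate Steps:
$V = -8$ ($V = -7 - 1 = -8$)
$j{\left(z \right)} = - \frac{13}{7 \left(-29 + z\right)}$ ($j{\left(z \right)} = - \frac{\left(-9 + 22\right) \frac{1}{-29 + z}}{7} = - \frac{13 \frac{1}{-29 + z}}{7} = - \frac{13}{7 \left(-29 + z\right)}$)
$j{\left(V \right)} 242 = - \frac{13}{-203 + 7 \left(-8\right)} 242 = - \frac{13}{-203 - 56} \cdot 242 = - \frac{13}{-259} \cdot 242 = \left(-13\right) \left(- \frac{1}{259}\right) 242 = \frac{13}{259} \cdot 242 = \frac{3146}{259}$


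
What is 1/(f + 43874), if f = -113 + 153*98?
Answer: 1/58755 ≈ 1.7020e-5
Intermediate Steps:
f = 14881 (f = -113 + 14994 = 14881)
1/(f + 43874) = 1/(14881 + 43874) = 1/58755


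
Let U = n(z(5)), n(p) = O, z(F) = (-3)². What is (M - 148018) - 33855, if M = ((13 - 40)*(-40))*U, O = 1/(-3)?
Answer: -182233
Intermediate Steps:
O = -⅓ (O = 1*(-⅓) = -⅓ ≈ -0.33333)
z(F) = 9
n(p) = -⅓
U = -⅓ ≈ -0.33333
M = -360 (M = ((13 - 40)*(-40))*(-⅓) = -27*(-40)*(-⅓) = 1080*(-⅓) = -360)
(M - 148018) - 33855 = (-360 - 148018) - 33855 = -148378 - 33855 = -182233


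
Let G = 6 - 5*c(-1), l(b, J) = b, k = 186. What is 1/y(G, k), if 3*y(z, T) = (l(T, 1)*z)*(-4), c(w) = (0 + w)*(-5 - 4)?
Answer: 1/9672 ≈ 0.00010339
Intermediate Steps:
c(w) = -9*w (c(w) = w*(-9) = -9*w)
G = -39 (G = 6 - (-45)*(-1) = 6 - 5*9 = 6 - 45 = -39)
y(z, T) = -4*T*z/3 (y(z, T) = ((T*z)*(-4))/3 = (-4*T*z)/3 = -4*T*z/3)
1/y(G, k) = 1/(-4/3*186*(-39)) = 1/9672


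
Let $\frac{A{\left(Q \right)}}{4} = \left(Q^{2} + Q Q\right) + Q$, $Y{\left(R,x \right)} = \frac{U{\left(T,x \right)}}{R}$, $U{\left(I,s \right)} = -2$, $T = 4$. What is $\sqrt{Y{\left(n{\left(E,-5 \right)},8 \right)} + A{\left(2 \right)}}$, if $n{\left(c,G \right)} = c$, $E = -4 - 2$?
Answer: $\frac{11 \sqrt{3}}{3} \approx 6.3509$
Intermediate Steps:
$E = -6$
$Y{\left(R,x \right)} = - \frac{2}{R}$
$A{\left(Q \right)} = 4 Q + 8 Q^{2}$ ($A{\left(Q \right)} = 4 \left(\left(Q^{2} + Q Q\right) + Q\right) = 4 \left(\left(Q^{2} + Q^{2}\right) + Q\right) = 4 \left(2 Q^{2} + Q\right) = 4 \left(Q + 2 Q^{2}\right) = 4 Q + 8 Q^{2}$)
$\sqrt{Y{\left(n{\left(E,-5 \right)},8 \right)} + A{\left(2 \right)}} = \sqrt{- \frac{2}{-6} + 4 \cdot 2 \left(1 + 2 \cdot 2\right)} = \sqrt{\left(-2\right) \left(- \frac{1}{6}\right) + 4 \cdot 2 \left(1 + 4\right)} = \sqrt{\frac{1}{3} + 4 \cdot 2 \cdot 5} = \sqrt{\frac{1}{3} + 40} = \sqrt{\frac{121}{3}} = \frac{11 \sqrt{3}}{3}$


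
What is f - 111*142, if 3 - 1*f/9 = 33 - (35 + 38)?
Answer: -15375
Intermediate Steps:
f = 387 (f = 27 - 9*(33 - (35 + 38)) = 27 - 9*(33 - 1*73) = 27 - 9*(33 - 73) = 27 - 9*(-40) = 27 + 360 = 387)
f - 111*142 = 387 - 111*142 = 387 - 15762 = -15375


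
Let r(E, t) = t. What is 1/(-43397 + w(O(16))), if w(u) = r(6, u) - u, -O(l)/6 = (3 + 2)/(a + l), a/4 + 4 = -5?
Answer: -1/43397 ≈ -2.3043e-5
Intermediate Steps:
a = -36 (a = -16 + 4*(-5) = -16 - 20 = -36)
O(l) = -30/(-36 + l) (O(l) = -6*(3 + 2)/(-36 + l) = -30/(-36 + l))
w(u) = 0 (w(u) = u - u = 0)
1/(-43397 + w(O(16))) = 1/(-43397 + 0) = 1/(-43397) = -1/43397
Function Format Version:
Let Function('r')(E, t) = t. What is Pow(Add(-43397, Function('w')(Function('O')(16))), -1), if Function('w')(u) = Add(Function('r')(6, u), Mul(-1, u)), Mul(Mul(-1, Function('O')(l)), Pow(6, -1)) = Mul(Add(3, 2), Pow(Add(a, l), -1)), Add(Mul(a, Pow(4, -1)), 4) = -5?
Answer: Rational(-1, 43397) ≈ -2.3043e-5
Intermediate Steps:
a = -36 (a = Add(-16, Mul(4, -5)) = Add(-16, -20) = -36)
Function('O')(l) = Mul(-30, Pow(Add(-36, l), -1)) (Function('O')(l) = Mul(-6, Mul(Add(3, 2), Pow(Add(-36, l), -1))) = Mul(-6, Mul(5, Pow(Add(-36, l), -1))) = Mul(-30, Pow(Add(-36, l), -1)))
Function('w')(u) = 0 (Function('w')(u) = Add(u, Mul(-1, u)) = 0)
Pow(Add(-43397, Function('w')(Function('O')(16))), -1) = Pow(Add(-43397, 0), -1) = Pow(-43397, -1) = Rational(-1, 43397)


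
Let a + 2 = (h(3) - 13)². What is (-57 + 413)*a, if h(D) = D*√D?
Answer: 69064 - 27768*√3 ≈ 20968.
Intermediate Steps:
h(D) = D^(3/2)
a = -2 + (-13 + 3*√3)² (a = -2 + (3^(3/2) - 13)² = -2 + (3*√3 - 13)² = -2 + (-13 + 3*√3)² ≈ 58.900)
(-57 + 413)*a = (-57 + 413)*(194 - 78*√3) = 356*(194 - 78*√3) = 69064 - 27768*√3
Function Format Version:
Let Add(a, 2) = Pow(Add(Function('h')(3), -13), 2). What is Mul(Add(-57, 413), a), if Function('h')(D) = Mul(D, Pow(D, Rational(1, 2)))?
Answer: Add(69064, Mul(-27768, Pow(3, Rational(1, 2)))) ≈ 20968.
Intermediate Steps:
Function('h')(D) = Pow(D, Rational(3, 2))
a = Add(-2, Pow(Add(-13, Mul(3, Pow(3, Rational(1, 2)))), 2)) (a = Add(-2, Pow(Add(Pow(3, Rational(3, 2)), -13), 2)) = Add(-2, Pow(Add(Mul(3, Pow(3, Rational(1, 2))), -13), 2)) = Add(-2, Pow(Add(-13, Mul(3, Pow(3, Rational(1, 2)))), 2)) ≈ 58.900)
Mul(Add(-57, 413), a) = Mul(Add(-57, 413), Add(194, Mul(-78, Pow(3, Rational(1, 2))))) = Mul(356, Add(194, Mul(-78, Pow(3, Rational(1, 2))))) = Add(69064, Mul(-27768, Pow(3, Rational(1, 2))))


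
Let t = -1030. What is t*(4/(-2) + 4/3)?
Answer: 2060/3 ≈ 686.67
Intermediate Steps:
t*(4/(-2) + 4/3) = -1030*(4/(-2) + 4/3) = -1030*(4*(-½) + 4*(⅓)) = -1030*(-2 + 4/3) = -1030*(-⅔) = 2060/3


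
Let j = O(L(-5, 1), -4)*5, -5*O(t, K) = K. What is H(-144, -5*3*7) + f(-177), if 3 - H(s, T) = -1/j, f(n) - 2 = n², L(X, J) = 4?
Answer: 125337/4 ≈ 31334.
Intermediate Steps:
f(n) = 2 + n²
O(t, K) = -K/5
j = 4 (j = -⅕*(-4)*5 = (⅘)*5 = 4)
H(s, T) = 13/4 (H(s, T) = 3 - (-1)/4 = 3 - 1*(-¼) = 3 + ¼ = 13/4)
H(-144, -5*3*7) + f(-177) = 13/4 + (2 + (-177)²) = 13/4 + (2 + 31329) = 13/4 + 31331 = 125337/4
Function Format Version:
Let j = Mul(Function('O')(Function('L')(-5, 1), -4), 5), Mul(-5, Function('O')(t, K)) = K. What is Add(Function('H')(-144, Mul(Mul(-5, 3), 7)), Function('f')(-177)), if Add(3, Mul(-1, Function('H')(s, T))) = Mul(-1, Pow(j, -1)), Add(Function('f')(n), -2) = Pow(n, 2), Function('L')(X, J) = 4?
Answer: Rational(125337, 4) ≈ 31334.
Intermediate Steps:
Function('f')(n) = Add(2, Pow(n, 2))
Function('O')(t, K) = Mul(Rational(-1, 5), K)
j = 4 (j = Mul(Mul(Rational(-1, 5), -4), 5) = Mul(Rational(4, 5), 5) = 4)
Function('H')(s, T) = Rational(13, 4) (Function('H')(s, T) = Add(3, Mul(-1, Mul(-1, Pow(4, -1)))) = Add(3, Mul(-1, Mul(-1, Rational(1, 4)))) = Add(3, Mul(-1, Rational(-1, 4))) = Add(3, Rational(1, 4)) = Rational(13, 4))
Add(Function('H')(-144, Mul(Mul(-5, 3), 7)), Function('f')(-177)) = Add(Rational(13, 4), Add(2, Pow(-177, 2))) = Add(Rational(13, 4), Add(2, 31329)) = Add(Rational(13, 4), 31331) = Rational(125337, 4)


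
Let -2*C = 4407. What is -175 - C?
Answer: 4057/2 ≈ 2028.5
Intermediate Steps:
C = -4407/2 (C = -½*4407 = -4407/2 ≈ -2203.5)
-175 - C = -175 - 1*(-4407/2) = -175 + 4407/2 = 4057/2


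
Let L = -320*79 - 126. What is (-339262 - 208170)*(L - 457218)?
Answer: 264203821568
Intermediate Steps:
L = -25406 (L = -25280 - 126 = -25406)
(-339262 - 208170)*(L - 457218) = (-339262 - 208170)*(-25406 - 457218) = -547432*(-482624) = 264203821568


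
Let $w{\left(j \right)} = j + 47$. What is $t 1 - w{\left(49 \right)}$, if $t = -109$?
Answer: $-205$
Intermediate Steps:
$w{\left(j \right)} = 47 + j$
$t 1 - w{\left(49 \right)} = \left(-109\right) 1 - \left(47 + 49\right) = -109 - 96 = -205$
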